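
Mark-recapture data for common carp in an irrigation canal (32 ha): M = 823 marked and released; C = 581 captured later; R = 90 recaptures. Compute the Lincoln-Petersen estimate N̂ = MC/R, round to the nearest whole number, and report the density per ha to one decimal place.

density ≈ 166.0 common carp per ha

N̂ = 823·581/90 = 478163/90 ≈ 5312.9 → 5313
Density = N̂ / area = 5313 / 32 ≈ 166.03 → 166.0 per ha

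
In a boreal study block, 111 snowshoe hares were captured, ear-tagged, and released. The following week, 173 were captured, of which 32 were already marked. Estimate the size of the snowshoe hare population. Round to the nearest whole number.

N ≈ 600

Lincoln-Petersen assumes M/N = R/C, so N = M·C / R.
N = (111 × 173) / 32 = 19203 / 32 ≈ 600.1 → 600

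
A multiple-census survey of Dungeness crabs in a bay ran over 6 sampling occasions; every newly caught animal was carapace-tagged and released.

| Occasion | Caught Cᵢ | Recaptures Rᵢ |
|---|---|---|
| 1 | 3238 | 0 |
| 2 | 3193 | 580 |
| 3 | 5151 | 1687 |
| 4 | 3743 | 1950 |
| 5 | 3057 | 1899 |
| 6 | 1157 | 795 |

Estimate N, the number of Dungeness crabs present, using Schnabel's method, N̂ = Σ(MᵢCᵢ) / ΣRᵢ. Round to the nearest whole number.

Marked at large before each occasion: Mᵢ = Σⱼ<ᵢ (Cⱼ − Rⱼ) → M1=0, M2=3238, M3=5851, M4=9315, M5=11108, M6=12266
Σ MᵢCᵢ = 0·3238 + 3238·3193 + 5851·5151 + 9315·3743 + 11108·3057 + 12266·1157 = 0 + 10338934 + 30138501 + 34866045 + 33957156 + 14191762 = 123492398
Σ Rᵢ = 0 + 580 + 1687 + 1950 + 1899 + 795 = 6911
N̂ = 123492398 / 6911 ≈ 17869.0 → 17869

N ≈ 17,869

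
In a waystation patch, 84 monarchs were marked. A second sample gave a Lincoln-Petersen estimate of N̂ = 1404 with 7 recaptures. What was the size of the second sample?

From N = M·C/R: C = N·R / M = 1404·7 / 84 = 9828 / 84 = 117.

C = 117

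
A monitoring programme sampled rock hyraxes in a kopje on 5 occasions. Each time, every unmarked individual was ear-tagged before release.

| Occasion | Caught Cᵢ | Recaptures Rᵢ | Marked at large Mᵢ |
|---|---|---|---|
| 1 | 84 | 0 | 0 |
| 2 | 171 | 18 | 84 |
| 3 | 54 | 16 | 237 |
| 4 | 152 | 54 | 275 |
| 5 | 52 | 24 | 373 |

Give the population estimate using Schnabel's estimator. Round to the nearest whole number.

N ≈ 789

Σ MᵢCᵢ = 0·84 + 84·171 + 237·54 + 275·152 + 373·52 = 0 + 14364 + 12798 + 41800 + 19396 = 88358
Σ Rᵢ = 0 + 18 + 16 + 54 + 24 = 112
N̂ = 88358 / 112 ≈ 788.9 → 789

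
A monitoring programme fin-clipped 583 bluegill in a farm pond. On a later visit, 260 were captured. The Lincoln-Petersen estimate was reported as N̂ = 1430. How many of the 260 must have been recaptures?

R = 106

From N = M·C/R: R = M·C / N = 583·260 / 1430 = 151580 / 1430 = 106.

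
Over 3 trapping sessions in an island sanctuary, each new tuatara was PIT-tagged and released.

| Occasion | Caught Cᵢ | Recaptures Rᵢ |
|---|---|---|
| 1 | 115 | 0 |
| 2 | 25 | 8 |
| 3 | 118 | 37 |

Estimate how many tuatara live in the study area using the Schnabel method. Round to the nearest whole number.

N ≈ 410

Marked at large before each occasion: Mᵢ = Σⱼ<ᵢ (Cⱼ − Rⱼ) → M1=0, M2=115, M3=132
Σ MᵢCᵢ = 0·115 + 115·25 + 132·118 = 0 + 2875 + 15576 = 18451
Σ Rᵢ = 0 + 8 + 37 = 45
N̂ = 18451 / 45 ≈ 410.0 → 410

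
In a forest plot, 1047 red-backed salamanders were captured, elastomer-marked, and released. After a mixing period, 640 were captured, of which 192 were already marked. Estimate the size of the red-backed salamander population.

If marked individuals mix randomly, R/C ≈ M/N, giving N ≈ M·C/R.
N = (1047 × 640) / 192 = 670080 / 192 = 3490

N = 3490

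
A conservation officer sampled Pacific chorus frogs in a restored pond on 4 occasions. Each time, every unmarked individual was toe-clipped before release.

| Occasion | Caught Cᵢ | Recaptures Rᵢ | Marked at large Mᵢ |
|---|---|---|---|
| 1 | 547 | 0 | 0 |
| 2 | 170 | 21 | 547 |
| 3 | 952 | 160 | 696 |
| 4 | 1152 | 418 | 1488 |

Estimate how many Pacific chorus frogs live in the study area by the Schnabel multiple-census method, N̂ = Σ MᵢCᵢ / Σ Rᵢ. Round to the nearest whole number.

Σ MᵢCᵢ = 0·547 + 547·170 + 696·952 + 1488·1152 = 0 + 92990 + 662592 + 1714176 = 2469758
Σ Rᵢ = 0 + 21 + 160 + 418 = 599
N̂ = 2469758 / 599 ≈ 4123.1 → 4123

N ≈ 4123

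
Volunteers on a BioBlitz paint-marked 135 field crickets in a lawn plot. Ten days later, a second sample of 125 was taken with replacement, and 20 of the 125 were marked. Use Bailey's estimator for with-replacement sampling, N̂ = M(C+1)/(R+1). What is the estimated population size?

N̂ = 135·(125+1)/(20+1) = 135·126/21 = 17010/21 = 810

N = 810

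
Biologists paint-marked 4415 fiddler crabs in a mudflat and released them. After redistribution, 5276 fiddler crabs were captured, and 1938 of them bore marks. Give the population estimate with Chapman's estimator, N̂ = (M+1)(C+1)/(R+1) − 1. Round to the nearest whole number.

N ≈ 12,017

N̂ = (4415+1)(5276+1)/(1938+1) − 1 = 4416·5277/1939 − 1
= 23303232/1939 − 1 ≈ 12018.2 − 1 ≈ 12017.2 → 12017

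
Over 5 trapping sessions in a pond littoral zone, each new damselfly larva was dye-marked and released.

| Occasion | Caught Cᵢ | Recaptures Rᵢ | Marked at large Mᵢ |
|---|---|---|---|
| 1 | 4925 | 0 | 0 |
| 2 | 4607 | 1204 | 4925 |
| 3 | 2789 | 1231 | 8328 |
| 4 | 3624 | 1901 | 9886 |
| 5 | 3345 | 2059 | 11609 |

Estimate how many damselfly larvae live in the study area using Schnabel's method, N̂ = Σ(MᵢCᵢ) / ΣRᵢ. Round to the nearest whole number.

Σ MᵢCᵢ = 0·4925 + 4925·4607 + 8328·2789 + 9886·3624 + 11609·3345 = 0 + 22689475 + 23226792 + 35826864 + 38832105 = 120575236
Σ Rᵢ = 0 + 1204 + 1231 + 1901 + 2059 = 6395
N̂ = 120575236 / 6395 ≈ 18854.6 → 18855

N ≈ 18,855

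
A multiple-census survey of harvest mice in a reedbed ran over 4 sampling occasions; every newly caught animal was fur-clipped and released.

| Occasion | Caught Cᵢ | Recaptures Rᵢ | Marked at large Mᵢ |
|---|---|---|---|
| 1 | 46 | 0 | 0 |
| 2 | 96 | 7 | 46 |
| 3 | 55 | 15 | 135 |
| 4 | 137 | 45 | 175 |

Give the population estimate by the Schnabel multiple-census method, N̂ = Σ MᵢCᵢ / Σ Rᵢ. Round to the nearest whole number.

Σ MᵢCᵢ = 0·46 + 46·96 + 135·55 + 175·137 = 0 + 4416 + 7425 + 23975 = 35816
Σ Rᵢ = 0 + 7 + 15 + 45 = 67
N̂ = 35816 / 67 ≈ 534.6 → 535

N ≈ 535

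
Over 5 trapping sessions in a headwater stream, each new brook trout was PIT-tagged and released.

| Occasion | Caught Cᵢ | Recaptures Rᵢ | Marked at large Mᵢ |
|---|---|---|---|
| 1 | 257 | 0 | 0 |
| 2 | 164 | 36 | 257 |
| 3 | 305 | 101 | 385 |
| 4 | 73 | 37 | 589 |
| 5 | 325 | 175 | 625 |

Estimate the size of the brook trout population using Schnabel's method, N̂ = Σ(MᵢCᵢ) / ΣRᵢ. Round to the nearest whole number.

Σ MᵢCᵢ = 0·257 + 257·164 + 385·305 + 589·73 + 625·325 = 0 + 42148 + 117425 + 42997 + 203125 = 405695
Σ Rᵢ = 0 + 36 + 101 + 37 + 175 = 349
N̂ = 405695 / 349 ≈ 1162.4 → 1162

N ≈ 1162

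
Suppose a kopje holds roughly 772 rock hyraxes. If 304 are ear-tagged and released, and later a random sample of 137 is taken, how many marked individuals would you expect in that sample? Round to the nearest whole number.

The marked fraction of the population is 304/772, so in a sample of 137 expect C·(M/N) marked.
E[R] = 304 × 137 / 772 = 41648 / 772 ≈ 53.9 → 54

expected recaptures ≈ 54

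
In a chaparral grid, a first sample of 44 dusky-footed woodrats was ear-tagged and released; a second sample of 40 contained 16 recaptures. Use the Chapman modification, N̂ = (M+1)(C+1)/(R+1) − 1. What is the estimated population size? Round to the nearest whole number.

N̂ = (44+1)(40+1)/(16+1) − 1 = 45·41/17 − 1
= 1845/17 − 1 ≈ 108.5 − 1 ≈ 107.5 → 108

N ≈ 108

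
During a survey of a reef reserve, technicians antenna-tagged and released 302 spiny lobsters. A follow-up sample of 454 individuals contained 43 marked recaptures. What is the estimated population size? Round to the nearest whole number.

N ≈ 3189

N = (302 × 454) / 43 = 137108 / 43 ≈ 3188.6 → 3189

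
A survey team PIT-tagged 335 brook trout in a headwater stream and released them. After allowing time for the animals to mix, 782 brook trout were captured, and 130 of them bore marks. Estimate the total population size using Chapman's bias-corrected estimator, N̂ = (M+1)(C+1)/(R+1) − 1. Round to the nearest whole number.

N ≈ 2007

N̂ = (335+1)(782+1)/(130+1) − 1 = 336·783/131 − 1
= 263088/131 − 1 ≈ 2008.3 − 1 ≈ 2007.3 → 2007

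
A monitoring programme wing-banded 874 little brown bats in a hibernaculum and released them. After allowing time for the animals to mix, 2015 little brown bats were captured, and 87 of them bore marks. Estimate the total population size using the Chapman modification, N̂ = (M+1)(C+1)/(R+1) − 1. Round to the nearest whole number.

N ≈ 20,044

N̂ = (874+1)(2015+1)/(87+1) − 1 = 875·2016/88 − 1
= 1764000/88 − 1 ≈ 20045.45 − 1 ≈ 20044.45 → 20044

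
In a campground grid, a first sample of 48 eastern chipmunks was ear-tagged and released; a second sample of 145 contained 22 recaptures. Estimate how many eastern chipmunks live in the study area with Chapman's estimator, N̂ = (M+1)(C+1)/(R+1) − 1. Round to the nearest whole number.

N ≈ 310

N̂ = (48+1)(145+1)/(22+1) − 1 = 49·146/23 − 1
= 7154/23 − 1 ≈ 311.0 − 1 ≈ 310.0 → 310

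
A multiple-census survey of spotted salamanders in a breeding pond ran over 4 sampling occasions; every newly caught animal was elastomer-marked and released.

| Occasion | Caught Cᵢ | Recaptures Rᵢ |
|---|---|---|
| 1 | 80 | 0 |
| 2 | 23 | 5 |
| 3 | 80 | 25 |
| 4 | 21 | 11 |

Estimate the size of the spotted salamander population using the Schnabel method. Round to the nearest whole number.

Marked at large before each occasion: Mᵢ = Σⱼ<ᵢ (Cⱼ − Rⱼ) → M1=0, M2=80, M3=98, M4=153
Σ MᵢCᵢ = 0·80 + 80·23 + 98·80 + 153·21 = 0 + 1840 + 7840 + 3213 = 12893
Σ Rᵢ = 0 + 5 + 25 + 11 = 41
N̂ = 12893 / 41 ≈ 314.46 → 314

N ≈ 314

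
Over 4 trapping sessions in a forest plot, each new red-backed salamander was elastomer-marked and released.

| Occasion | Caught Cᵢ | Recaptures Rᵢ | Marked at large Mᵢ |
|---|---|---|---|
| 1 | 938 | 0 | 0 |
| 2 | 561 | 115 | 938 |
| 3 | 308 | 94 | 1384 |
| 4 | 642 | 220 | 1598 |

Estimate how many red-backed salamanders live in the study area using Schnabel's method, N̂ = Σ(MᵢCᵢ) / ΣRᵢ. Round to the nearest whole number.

Σ MᵢCᵢ = 0·938 + 938·561 + 1384·308 + 1598·642 = 0 + 526218 + 426272 + 1025916 = 1978406
Σ Rᵢ = 0 + 115 + 94 + 220 = 429
N̂ = 1978406 / 429 ≈ 4611.7 → 4612

N ≈ 4612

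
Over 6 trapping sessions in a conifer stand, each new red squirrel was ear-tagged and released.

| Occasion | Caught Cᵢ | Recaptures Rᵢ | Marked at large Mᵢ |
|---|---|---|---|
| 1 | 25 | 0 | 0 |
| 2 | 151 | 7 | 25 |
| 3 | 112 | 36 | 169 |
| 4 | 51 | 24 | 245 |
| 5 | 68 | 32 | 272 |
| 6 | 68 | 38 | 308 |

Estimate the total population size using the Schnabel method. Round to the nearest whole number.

Σ MᵢCᵢ = 0·25 + 25·151 + 169·112 + 245·51 + 272·68 + 308·68 = 0 + 3775 + 18928 + 12495 + 18496 + 20944 = 74638
Σ Rᵢ = 0 + 7 + 36 + 24 + 32 + 38 = 137
N̂ = 74638 / 137 ≈ 544.8 → 545

N ≈ 545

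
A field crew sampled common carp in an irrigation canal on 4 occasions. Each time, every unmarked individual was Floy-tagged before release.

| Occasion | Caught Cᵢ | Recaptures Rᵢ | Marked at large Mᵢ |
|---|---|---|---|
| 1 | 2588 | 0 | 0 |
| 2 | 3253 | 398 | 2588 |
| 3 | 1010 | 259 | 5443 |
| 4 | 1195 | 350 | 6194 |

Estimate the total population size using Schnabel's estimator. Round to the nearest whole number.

N ≈ 21,170

Σ MᵢCᵢ = 0·2588 + 2588·3253 + 5443·1010 + 6194·1195 = 0 + 8418764 + 5497430 + 7401830 = 21318024
Σ Rᵢ = 0 + 398 + 259 + 350 = 1007
N̂ = 21318024 / 1007 ≈ 21169.8 → 21170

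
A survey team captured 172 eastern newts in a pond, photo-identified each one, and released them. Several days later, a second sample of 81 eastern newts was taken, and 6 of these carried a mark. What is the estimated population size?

N = (172 × 81) / 6 = 13932 / 6 = 2322

N = 2322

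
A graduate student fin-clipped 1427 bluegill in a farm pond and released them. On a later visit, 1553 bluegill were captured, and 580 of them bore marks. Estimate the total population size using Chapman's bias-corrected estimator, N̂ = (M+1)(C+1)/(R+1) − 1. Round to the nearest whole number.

N ≈ 3818

N̂ = (1427+1)(1553+1)/(580+1) − 1 = 1428·1554/581 − 1
= 2219112/581 − 1 ≈ 3819.47 − 1 ≈ 3818.47 → 3818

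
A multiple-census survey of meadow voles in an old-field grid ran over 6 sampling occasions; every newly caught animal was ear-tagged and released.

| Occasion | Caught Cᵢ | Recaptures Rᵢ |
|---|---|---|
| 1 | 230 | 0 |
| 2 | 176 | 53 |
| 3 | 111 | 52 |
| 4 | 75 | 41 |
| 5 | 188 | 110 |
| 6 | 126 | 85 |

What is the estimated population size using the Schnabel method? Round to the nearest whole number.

Marked at large before each occasion: Mᵢ = Σⱼ<ᵢ (Cⱼ − Rⱼ) → M1=0, M2=230, M3=353, M4=412, M5=446, M6=524
Σ MᵢCᵢ = 0·230 + 230·176 + 353·111 + 412·75 + 446·188 + 524·126 = 0 + 40480 + 39183 + 30900 + 83848 + 66024 = 260435
Σ Rᵢ = 0 + 53 + 52 + 41 + 110 + 85 = 341
N̂ = 260435 / 341 ≈ 763.7 → 764

N ≈ 764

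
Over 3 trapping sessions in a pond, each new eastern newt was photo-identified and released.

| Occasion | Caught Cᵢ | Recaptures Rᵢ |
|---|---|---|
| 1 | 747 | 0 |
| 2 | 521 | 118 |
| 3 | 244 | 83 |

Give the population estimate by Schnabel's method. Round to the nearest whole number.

Marked at large before each occasion: Mᵢ = Σⱼ<ᵢ (Cⱼ − Rⱼ) → M1=0, M2=747, M3=1150
Σ MᵢCᵢ = 0·747 + 747·521 + 1150·244 = 0 + 389187 + 280600 = 669787
Σ Rᵢ = 0 + 118 + 83 = 201
N̂ = 669787 / 201 ≈ 3332.3 → 3332

N ≈ 3332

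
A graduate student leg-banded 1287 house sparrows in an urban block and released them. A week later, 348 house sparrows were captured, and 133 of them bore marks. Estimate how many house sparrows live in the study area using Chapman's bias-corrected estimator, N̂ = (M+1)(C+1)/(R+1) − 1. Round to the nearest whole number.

N ≈ 3354

N̂ = (1287+1)(348+1)/(133+1) − 1 = 1288·349/134 − 1
= 449512/134 − 1 ≈ 3354.6 − 1 ≈ 3353.6 → 3354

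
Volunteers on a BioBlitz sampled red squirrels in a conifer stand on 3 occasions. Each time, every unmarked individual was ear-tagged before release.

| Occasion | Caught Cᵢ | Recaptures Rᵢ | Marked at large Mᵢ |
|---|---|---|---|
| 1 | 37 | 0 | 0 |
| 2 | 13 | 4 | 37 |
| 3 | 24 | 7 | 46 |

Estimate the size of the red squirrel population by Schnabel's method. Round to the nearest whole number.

Σ MᵢCᵢ = 0·37 + 37·13 + 46·24 = 0 + 481 + 1104 = 1585
Σ Rᵢ = 0 + 4 + 7 = 11
N̂ = 1585 / 11 ≈ 144.1 → 144

N ≈ 144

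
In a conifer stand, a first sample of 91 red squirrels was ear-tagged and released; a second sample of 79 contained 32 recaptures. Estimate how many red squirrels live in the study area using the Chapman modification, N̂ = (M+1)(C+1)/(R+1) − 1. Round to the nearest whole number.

N̂ = (91+1)(79+1)/(32+1) − 1 = 92·80/33 − 1
= 7360/33 − 1 ≈ 223.0 − 1 ≈ 222.0 → 222

N ≈ 222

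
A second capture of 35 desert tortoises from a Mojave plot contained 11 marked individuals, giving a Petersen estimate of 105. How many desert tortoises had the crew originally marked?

M = 33

From N = M·C/R: M = N·R / C = 105·11 / 35 = 1155 / 35 = 33.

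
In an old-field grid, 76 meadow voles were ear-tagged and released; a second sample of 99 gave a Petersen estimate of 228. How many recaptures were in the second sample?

R = 33

From N = M·C/R: R = M·C / N = 76·99 / 228 = 7524 / 228 = 33.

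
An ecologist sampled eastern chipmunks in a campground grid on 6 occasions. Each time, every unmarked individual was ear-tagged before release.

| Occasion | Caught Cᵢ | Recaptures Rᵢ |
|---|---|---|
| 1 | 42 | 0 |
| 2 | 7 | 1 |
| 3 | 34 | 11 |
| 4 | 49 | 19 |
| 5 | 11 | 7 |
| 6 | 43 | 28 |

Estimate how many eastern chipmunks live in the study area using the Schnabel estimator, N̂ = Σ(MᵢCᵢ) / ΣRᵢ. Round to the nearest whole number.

N ≈ 167

Marked at large before each occasion: Mᵢ = Σⱼ<ᵢ (Cⱼ − Rⱼ) → M1=0, M2=42, M3=48, M4=71, M5=101, M6=105
Σ MᵢCᵢ = 0·42 + 42·7 + 48·34 + 71·49 + 101·11 + 105·43 = 0 + 294 + 1632 + 3479 + 1111 + 4515 = 11031
Σ Rᵢ = 0 + 1 + 11 + 19 + 7 + 28 = 66
N̂ = 11031 / 66 ≈ 167.1 → 167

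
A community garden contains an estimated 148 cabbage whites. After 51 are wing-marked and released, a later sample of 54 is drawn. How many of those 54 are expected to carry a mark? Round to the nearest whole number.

The marked fraction of the population is 51/148, so in a sample of 54 expect C·(M/N) marked.
E[R] = 51 × 54 / 148 = 2754 / 148 ≈ 18.6 → 19

expected recaptures ≈ 19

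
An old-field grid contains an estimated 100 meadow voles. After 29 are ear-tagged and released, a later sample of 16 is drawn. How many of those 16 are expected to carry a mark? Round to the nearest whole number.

expected recaptures ≈ 5

The marked fraction of the population is 29/100, so in a sample of 16 expect C·(M/N) marked.
E[R] = 29 × 16 / 100 = 464 / 100 ≈ 4.6 → 5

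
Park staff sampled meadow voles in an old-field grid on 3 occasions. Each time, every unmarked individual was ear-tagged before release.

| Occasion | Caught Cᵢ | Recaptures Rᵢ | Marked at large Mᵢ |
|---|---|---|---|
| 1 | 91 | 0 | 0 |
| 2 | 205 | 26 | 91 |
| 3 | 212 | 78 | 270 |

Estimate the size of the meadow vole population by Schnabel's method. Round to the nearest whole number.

N ≈ 730

Σ MᵢCᵢ = 0·91 + 91·205 + 270·212 = 0 + 18655 + 57240 = 75895
Σ Rᵢ = 0 + 26 + 78 = 104
N̂ = 75895 / 104 ≈ 729.8 → 730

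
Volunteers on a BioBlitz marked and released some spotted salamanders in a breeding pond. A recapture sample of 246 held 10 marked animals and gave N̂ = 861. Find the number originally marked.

From N = M·C/R: M = N·R / C = 861·10 / 246 = 8610 / 246 = 35.

M = 35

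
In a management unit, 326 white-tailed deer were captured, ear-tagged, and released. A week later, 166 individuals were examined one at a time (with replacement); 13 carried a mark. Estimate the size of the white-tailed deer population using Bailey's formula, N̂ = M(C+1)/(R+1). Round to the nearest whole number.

N̂ = 326·(166+1)/(13+1) = 326·167/14 = 54442/14 ≈ 3888.7 → 3889

N ≈ 3889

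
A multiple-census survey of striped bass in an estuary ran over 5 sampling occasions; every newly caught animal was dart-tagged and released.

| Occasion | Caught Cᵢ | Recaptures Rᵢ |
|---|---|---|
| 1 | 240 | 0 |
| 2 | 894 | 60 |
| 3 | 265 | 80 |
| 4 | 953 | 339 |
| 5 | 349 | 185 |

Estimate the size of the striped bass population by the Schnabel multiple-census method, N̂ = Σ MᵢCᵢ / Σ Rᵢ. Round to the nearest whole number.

Marked at large before each occasion: Mᵢ = Σⱼ<ᵢ (Cⱼ − Rⱼ) → M1=0, M2=240, M3=1074, M4=1259, M5=1873
Σ MᵢCᵢ = 0·240 + 240·894 + 1074·265 + 1259·953 + 1873·349 = 0 + 214560 + 284610 + 1199827 + 653677 = 2352674
Σ Rᵢ = 0 + 60 + 80 + 339 + 185 = 664
N̂ = 2352674 / 664 ≈ 3543.2 → 3543

N ≈ 3543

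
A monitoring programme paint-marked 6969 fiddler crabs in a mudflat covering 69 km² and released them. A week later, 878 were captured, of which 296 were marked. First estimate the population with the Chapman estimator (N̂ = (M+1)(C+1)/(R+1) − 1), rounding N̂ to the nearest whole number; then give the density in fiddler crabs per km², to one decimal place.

density ≈ 298.9 fiddler crabs per km²

N̂ = 6970·879/297 − 1 = 6126630/297 − 1 ≈ 20627.4 → 20627
Density = N̂ / area = 20627 / 69 ≈ 298.94 → 298.9 per km²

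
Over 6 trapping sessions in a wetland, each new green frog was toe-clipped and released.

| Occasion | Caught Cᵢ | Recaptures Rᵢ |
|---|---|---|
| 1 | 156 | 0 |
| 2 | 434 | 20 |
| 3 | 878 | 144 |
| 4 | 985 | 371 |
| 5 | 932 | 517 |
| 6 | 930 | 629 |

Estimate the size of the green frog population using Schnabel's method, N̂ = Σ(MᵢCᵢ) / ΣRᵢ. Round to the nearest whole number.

N ≈ 3456

Marked at large before each occasion: Mᵢ = Σⱼ<ᵢ (Cⱼ − Rⱼ) → M1=0, M2=156, M3=570, M4=1304, M5=1918, M6=2333
Σ MᵢCᵢ = 0·156 + 156·434 + 570·878 + 1304·985 + 1918·932 + 2333·930 = 0 + 67704 + 500460 + 1284440 + 1787576 + 2169690 = 5809870
Σ Rᵢ = 0 + 20 + 144 + 371 + 517 + 629 = 1681
N̂ = 5809870 / 1681 ≈ 3456.2 → 3456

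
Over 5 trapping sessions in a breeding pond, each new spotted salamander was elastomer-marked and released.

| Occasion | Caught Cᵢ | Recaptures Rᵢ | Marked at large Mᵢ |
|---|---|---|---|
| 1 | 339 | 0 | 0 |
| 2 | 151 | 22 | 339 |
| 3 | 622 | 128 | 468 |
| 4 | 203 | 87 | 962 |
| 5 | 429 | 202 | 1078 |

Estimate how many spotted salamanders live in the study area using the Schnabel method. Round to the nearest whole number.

Σ MᵢCᵢ = 0·339 + 339·151 + 468·622 + 962·203 + 1078·429 = 0 + 51189 + 291096 + 195286 + 462462 = 1000033
Σ Rᵢ = 0 + 22 + 128 + 87 + 202 = 439
N̂ = 1000033 / 439 ≈ 2278.0 → 2278

N ≈ 2278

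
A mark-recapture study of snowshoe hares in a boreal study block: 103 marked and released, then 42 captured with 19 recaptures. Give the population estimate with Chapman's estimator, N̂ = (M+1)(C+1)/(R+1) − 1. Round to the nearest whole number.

N ≈ 223

N̂ = (103+1)(42+1)/(19+1) − 1 = 104·43/20 − 1
= 4472/20 − 1 ≈ 223.6 − 1 ≈ 222.6 → 223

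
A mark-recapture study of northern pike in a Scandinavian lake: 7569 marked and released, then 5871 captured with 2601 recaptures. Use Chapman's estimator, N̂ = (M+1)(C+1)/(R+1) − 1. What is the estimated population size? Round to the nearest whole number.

N ≈ 17,082

N̂ = (7569+1)(5871+1)/(2601+1) − 1 = 7570·5872/2602 − 1
= 44451040/2602 − 1 ≈ 17083.4 − 1 ≈ 17082.4 → 17082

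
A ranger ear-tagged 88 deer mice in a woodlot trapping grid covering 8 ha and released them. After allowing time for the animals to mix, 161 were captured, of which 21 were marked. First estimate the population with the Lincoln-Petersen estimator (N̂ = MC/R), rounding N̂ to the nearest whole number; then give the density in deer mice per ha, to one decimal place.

N̂ = 88·161/21 = 14168/21 ≈ 674.7 → 675
Density = N̂ / area = 675 / 8 ≈ 84.38 → 84.4 per ha

density ≈ 84.4 deer mice per ha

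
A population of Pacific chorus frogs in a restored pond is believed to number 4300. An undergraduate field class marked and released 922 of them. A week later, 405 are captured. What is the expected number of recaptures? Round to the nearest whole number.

Expected recaptures E[R] = M·C / N.
E[R] = 922 × 405 / 4300 = 373410 / 4300 ≈ 86.8 → 87

expected recaptures ≈ 87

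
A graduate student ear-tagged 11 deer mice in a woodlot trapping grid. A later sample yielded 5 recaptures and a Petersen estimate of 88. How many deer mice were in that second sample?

From N = M·C/R: C = N·R / M = 88·5 / 11 = 440 / 11 = 40.

C = 40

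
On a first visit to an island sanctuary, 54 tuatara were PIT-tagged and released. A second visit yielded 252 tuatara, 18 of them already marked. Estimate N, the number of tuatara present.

N = 756

N = (54 × 252) / 18 = 13608 / 18 = 756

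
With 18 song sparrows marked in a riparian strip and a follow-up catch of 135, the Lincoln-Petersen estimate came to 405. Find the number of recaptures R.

R = 6

From N = M·C/R: R = M·C / N = 18·135 / 405 = 2430 / 405 = 6.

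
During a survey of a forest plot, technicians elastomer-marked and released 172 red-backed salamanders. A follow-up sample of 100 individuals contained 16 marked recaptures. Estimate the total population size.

The marked fraction in the recapture sample should equal the marked fraction in the population: 16/100 = 172/N.
N = (172 × 100) / 16 = 17200 / 16 = 1075

N = 1075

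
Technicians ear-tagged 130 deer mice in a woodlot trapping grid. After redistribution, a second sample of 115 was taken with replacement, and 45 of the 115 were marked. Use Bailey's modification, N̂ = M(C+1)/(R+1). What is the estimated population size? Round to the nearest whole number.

N ≈ 328

N̂ = 130·(115+1)/(45+1) = 130·116/46 = 15080/46 ≈ 327.8 → 328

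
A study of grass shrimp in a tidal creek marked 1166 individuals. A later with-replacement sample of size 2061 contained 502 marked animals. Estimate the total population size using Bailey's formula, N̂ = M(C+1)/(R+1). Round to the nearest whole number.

N̂ = 1166·(2061+1)/(502+1) = 1166·2062/503 = 2404292/503 ≈ 4779.9 → 4780

N ≈ 4780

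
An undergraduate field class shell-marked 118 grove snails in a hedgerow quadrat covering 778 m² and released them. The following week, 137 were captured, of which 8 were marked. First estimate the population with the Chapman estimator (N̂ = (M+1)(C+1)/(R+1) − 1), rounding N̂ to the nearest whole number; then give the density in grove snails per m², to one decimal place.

N̂ = 119·138/9 − 1 = 16422/9 − 1 ≈ 1823.7 → 1824
Density = N̂ / area = 1824 / 778 ≈ 2.34 → 2.3 per m²

density ≈ 2.3 grove snails per m²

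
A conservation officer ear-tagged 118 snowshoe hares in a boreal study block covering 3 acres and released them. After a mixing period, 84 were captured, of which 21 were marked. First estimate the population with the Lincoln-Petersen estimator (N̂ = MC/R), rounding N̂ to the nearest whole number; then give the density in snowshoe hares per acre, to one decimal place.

density ≈ 157.3 snowshoe hares per acre

N̂ = 118·84/21 = 9912/21 = 472
Density = N̂ / area = 472 / 3 ≈ 157.33 → 157.3 per acre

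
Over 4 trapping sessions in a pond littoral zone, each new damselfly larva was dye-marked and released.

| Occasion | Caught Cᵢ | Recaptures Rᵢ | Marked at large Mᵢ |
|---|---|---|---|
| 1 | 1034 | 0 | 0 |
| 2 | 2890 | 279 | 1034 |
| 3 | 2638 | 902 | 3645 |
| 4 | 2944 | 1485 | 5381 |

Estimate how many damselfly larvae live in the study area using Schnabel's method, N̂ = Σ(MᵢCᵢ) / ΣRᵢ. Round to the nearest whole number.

N ≈ 10,670

Σ MᵢCᵢ = 0·1034 + 1034·2890 + 3645·2638 + 5381·2944 = 0 + 2988260 + 9615510 + 15841664 = 28445434
Σ Rᵢ = 0 + 279 + 902 + 1485 = 2666
N̂ = 28445434 / 2666 ≈ 10669.7 → 10670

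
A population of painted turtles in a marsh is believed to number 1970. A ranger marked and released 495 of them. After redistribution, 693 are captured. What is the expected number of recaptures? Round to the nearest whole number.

The marked fraction of the population is 495/1970, so in a sample of 693 expect C·(M/N) marked.
E[R] = 495 × 693 / 1970 = 343035 / 1970 ≈ 174.1 → 174

expected recaptures ≈ 174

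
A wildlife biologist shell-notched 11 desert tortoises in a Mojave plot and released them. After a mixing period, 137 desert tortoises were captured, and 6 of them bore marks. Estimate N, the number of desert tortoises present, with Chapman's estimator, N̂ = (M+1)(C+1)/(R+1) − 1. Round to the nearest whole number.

N ≈ 236

N̂ = (11+1)(137+1)/(6+1) − 1 = 12·138/7 − 1
= 1656/7 − 1 ≈ 236.6 − 1 ≈ 235.6 → 236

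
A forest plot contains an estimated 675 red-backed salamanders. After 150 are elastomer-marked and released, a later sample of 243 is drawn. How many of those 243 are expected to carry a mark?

expected recaptures = 54

Expected recaptures E[R] = M·C / N.
E[R] = 150 × 243 / 675 = 36450 / 675 = 54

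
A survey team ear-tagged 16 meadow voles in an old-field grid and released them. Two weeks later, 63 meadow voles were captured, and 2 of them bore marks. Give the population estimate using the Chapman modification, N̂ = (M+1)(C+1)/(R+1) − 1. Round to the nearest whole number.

N̂ = (16+1)(63+1)/(2+1) − 1 = 17·64/3 − 1
= 1088/3 − 1 ≈ 362.7 − 1 ≈ 361.7 → 362

N ≈ 362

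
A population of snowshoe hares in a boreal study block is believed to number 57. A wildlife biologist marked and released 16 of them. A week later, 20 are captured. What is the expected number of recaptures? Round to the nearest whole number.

expected recaptures ≈ 6

Expected recaptures E[R] = M·C / N.
E[R] = 16 × 20 / 57 = 320 / 57 ≈ 5.6 → 6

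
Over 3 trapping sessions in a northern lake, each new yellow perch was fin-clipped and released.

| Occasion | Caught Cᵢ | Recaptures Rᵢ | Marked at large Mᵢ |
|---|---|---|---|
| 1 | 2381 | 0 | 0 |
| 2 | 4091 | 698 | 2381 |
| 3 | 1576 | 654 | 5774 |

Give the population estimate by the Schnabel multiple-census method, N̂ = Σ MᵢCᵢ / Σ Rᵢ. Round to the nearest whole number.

N ≈ 13,935

Σ MᵢCᵢ = 0·2381 + 2381·4091 + 5774·1576 = 0 + 9740671 + 9099824 = 18840495
Σ Rᵢ = 0 + 698 + 654 = 1352
N̂ = 18840495 / 1352 ≈ 13935.3 → 13935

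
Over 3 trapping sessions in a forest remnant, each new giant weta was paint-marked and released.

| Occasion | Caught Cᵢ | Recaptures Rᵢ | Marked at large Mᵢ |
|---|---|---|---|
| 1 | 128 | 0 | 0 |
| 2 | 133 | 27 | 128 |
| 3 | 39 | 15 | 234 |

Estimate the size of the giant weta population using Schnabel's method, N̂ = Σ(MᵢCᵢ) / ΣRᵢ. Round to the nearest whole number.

N ≈ 623

Σ MᵢCᵢ = 0·128 + 128·133 + 234·39 = 0 + 17024 + 9126 = 26150
Σ Rᵢ = 0 + 27 + 15 = 42
N̂ = 26150 / 42 ≈ 622.6 → 623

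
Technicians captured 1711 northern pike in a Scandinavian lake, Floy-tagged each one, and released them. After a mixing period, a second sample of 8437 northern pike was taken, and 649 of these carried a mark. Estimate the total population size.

Lincoln-Petersen assumes M/N = R/C, so N = M·C / R.
N = (1711 × 8437) / 649 = 14435707 / 649 = 22243

N = 22,243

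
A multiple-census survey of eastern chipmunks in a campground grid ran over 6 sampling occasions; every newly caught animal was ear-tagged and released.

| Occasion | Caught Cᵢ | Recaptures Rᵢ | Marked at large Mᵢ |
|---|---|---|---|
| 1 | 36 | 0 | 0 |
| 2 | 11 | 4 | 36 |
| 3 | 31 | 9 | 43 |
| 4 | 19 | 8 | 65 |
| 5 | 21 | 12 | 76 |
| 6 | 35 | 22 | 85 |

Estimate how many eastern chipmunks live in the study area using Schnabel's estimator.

Σ MᵢCᵢ = 0·36 + 36·11 + 43·31 + 65·19 + 76·21 + 85·35 = 0 + 396 + 1333 + 1235 + 1596 + 2975 = 7535
Σ Rᵢ = 0 + 4 + 9 + 8 + 12 + 22 = 55
N̂ = 7535 / 55 = 137

N = 137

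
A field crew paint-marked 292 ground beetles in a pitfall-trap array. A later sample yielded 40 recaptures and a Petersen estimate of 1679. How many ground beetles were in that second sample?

From N = M·C/R: C = N·R / M = 1679·40 / 292 = 67160 / 292 = 230.

C = 230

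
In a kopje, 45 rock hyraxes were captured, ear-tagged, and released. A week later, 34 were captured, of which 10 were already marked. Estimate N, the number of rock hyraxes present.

N = 153

N = (45 × 34) / 10 = 1530 / 10 = 153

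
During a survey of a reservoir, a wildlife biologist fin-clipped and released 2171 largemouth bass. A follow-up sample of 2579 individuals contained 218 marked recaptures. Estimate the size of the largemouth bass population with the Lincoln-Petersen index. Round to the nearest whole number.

N ≈ 25,684

N = (2171 × 2579) / 218 = 5599009 / 218 ≈ 25683.5 → 25684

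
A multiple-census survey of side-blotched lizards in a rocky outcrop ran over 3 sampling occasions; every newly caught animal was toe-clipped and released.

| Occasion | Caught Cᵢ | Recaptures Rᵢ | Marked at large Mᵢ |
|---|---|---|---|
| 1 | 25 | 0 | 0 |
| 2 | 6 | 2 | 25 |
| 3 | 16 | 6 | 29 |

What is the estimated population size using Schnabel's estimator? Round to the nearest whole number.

N ≈ 77

Σ MᵢCᵢ = 0·25 + 25·6 + 29·16 = 0 + 150 + 464 = 614
Σ Rᵢ = 0 + 2 + 6 = 8
N̂ = 614 / 8 ≈ 76.8 → 77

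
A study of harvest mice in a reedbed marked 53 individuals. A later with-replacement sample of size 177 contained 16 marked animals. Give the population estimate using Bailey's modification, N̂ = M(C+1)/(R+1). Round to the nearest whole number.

N̂ = 53·(177+1)/(16+1) = 53·178/17 = 9434/17 ≈ 554.9 → 555

N ≈ 555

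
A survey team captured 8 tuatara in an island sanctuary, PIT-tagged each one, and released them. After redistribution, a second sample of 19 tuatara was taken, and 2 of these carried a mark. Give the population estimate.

N = 76

N = (8 × 19) / 2 = 152 / 2 = 76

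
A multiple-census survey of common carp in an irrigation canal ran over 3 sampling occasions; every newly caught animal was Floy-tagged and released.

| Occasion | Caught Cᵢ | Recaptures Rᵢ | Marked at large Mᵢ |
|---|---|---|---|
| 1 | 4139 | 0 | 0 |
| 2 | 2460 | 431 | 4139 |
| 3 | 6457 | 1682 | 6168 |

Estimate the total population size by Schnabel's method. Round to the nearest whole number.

N ≈ 23,667

Σ MᵢCᵢ = 0·4139 + 4139·2460 + 6168·6457 = 0 + 10181940 + 39826776 = 50008716
Σ Rᵢ = 0 + 431 + 1682 = 2113
N̂ = 50008716 / 2113 ≈ 23667.2 → 23667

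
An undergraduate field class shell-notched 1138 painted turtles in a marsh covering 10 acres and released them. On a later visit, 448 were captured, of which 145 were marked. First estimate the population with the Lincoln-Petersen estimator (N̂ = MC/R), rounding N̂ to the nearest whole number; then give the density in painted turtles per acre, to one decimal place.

N̂ = 1138·448/145 = 509824/145 ≈ 3516.0 → 3516
Density = N̂ / area = 3516 / 10 ≈ 351.60 → 351.6 per acre

density ≈ 351.6 painted turtles per acre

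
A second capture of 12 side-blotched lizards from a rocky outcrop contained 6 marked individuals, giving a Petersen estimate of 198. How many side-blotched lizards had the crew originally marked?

From N = M·C/R: M = N·R / C = 198·6 / 12 = 1188 / 12 = 99.

M = 99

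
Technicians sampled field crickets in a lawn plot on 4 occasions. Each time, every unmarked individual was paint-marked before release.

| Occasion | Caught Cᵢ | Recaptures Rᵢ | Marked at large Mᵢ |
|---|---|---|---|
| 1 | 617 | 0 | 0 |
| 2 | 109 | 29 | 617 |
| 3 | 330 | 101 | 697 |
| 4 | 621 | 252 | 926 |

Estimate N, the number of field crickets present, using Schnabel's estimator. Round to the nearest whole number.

N ≈ 2284

Σ MᵢCᵢ = 0·617 + 617·109 + 697·330 + 926·621 = 0 + 67253 + 230010 + 575046 = 872309
Σ Rᵢ = 0 + 29 + 101 + 252 = 382
N̂ = 872309 / 382 ≈ 2283.5 → 2284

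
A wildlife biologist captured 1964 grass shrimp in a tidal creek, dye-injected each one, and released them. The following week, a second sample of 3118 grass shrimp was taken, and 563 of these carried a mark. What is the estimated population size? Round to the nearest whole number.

N ≈ 10,877

If marked individuals mix randomly, R/C ≈ M/N, giving N ≈ M·C/R.
N = (1964 × 3118) / 563 = 6123752 / 563 ≈ 10877.0 → 10877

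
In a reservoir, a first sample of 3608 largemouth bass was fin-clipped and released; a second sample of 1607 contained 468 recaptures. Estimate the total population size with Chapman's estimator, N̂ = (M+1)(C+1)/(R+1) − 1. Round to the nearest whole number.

N̂ = (3608+1)(1607+1)/(468+1) − 1 = 3609·1608/469 − 1
= 5803272/469 − 1 ≈ 12373.7 − 1 ≈ 12372.7 → 12373

N ≈ 12,373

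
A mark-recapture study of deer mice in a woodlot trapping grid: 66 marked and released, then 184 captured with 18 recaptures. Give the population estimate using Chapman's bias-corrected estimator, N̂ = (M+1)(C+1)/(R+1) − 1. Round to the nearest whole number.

N̂ = (66+1)(184+1)/(18+1) − 1 = 67·185/19 − 1
= 12395/19 − 1 ≈ 652.4 − 1 ≈ 651.4 → 651

N ≈ 651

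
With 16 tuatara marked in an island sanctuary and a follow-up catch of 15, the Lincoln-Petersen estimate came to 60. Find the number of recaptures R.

From N = M·C/R: R = M·C / N = 16·15 / 60 = 240 / 60 = 4.

R = 4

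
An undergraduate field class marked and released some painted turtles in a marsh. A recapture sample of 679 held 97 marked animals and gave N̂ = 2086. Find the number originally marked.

M = 298

From N = M·C/R: M = N·R / C = 2086·97 / 679 = 202342 / 679 = 298.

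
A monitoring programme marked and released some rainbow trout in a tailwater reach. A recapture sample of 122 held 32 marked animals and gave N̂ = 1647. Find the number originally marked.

From N = M·C/R: M = N·R / C = 1647·32 / 122 = 52704 / 122 = 432.

M = 432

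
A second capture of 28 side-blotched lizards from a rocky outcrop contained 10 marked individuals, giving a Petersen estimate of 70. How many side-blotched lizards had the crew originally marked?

M = 25

From N = M·C/R: M = N·R / C = 70·10 / 28 = 700 / 28 = 25.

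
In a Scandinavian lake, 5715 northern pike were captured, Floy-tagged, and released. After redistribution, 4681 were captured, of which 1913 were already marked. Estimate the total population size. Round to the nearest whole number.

N ≈ 13,984

Lincoln-Petersen assumes M/N = R/C, so N = M·C / R.
N = (5715 × 4681) / 1913 = 26751915 / 1913 ≈ 13984.3 → 13984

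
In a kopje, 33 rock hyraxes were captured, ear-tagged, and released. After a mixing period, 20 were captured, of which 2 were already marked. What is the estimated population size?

If marked individuals mix randomly, R/C ≈ M/N, giving N ≈ M·C/R.
N = (33 × 20) / 2 = 660 / 2 = 330

N = 330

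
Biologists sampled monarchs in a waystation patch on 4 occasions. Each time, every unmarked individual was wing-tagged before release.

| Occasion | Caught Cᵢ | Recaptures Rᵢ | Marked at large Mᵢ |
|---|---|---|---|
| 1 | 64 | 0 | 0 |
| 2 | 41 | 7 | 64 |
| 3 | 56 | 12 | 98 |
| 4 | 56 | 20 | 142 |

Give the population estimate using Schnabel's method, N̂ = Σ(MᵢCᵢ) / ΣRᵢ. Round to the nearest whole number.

Σ MᵢCᵢ = 0·64 + 64·41 + 98·56 + 142·56 = 0 + 2624 + 5488 + 7952 = 16064
Σ Rᵢ = 0 + 7 + 12 + 20 = 39
N̂ = 16064 / 39 ≈ 411.9 → 412

N ≈ 412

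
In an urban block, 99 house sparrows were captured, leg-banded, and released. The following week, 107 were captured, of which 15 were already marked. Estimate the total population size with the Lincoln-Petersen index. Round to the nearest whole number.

N ≈ 706

Lincoln-Petersen assumes M/N = R/C, so N = M·C / R.
N = (99 × 107) / 15 = 10593 / 15 ≈ 706.2 → 706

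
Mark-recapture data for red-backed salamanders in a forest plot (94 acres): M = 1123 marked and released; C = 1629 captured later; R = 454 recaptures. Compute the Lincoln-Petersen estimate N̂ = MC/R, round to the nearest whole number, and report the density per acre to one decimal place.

density ≈ 42.9 red-backed salamanders per acre

N̂ = 1123·1629/454 = 1829367/454 ≈ 4029.4 → 4029
Density = N̂ / area = 4029 / 94 ≈ 42.86 → 42.9 per acre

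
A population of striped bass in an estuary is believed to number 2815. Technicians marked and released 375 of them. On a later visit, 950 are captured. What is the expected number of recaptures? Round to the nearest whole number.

expected recaptures ≈ 127

The marked fraction of the population is 375/2815, so in a sample of 950 expect C·(M/N) marked.
E[R] = 375 × 950 / 2815 = 356250 / 2815 ≈ 126.6 → 127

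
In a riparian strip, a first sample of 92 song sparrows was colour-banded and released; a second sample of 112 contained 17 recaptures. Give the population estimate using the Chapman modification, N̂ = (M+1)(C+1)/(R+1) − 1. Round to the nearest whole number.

N ≈ 583

N̂ = (92+1)(112+1)/(17+1) − 1 = 93·113/18 − 1
= 10509/18 − 1 ≈ 583.8 − 1 ≈ 582.8 → 583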